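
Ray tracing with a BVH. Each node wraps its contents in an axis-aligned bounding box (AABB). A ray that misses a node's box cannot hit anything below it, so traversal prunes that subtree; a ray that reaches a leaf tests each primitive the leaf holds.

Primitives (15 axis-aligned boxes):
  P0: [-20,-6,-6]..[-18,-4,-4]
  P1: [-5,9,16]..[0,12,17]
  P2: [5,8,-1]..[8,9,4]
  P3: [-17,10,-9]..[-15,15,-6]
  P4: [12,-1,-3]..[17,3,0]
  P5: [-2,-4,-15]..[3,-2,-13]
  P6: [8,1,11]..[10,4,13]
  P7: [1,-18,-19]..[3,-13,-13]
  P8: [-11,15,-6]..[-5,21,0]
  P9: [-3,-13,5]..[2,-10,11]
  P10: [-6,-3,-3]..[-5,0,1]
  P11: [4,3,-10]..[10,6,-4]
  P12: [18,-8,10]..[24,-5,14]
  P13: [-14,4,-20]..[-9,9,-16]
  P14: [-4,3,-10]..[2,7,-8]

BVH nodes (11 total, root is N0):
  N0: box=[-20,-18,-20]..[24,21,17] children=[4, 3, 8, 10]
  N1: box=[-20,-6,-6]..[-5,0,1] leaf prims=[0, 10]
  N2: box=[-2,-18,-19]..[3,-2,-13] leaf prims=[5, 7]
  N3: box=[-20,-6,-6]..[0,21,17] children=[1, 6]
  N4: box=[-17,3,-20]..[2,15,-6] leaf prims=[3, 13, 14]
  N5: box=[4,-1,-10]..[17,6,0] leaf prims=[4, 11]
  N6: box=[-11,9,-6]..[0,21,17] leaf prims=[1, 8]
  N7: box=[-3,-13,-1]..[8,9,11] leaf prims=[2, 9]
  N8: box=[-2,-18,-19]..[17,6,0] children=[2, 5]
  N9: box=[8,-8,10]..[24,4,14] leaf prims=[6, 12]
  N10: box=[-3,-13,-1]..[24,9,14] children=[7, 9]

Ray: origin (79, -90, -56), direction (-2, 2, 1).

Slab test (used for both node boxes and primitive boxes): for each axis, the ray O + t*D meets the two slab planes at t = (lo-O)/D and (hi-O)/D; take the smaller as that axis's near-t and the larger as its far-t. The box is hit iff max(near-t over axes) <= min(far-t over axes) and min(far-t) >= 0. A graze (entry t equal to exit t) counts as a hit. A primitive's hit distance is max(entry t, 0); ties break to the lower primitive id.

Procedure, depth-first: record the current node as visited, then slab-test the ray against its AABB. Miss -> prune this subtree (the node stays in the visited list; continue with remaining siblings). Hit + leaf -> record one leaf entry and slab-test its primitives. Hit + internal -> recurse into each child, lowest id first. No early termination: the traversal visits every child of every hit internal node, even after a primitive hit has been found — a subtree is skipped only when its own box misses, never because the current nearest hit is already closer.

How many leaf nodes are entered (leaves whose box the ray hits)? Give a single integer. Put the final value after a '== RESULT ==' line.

Trace the traversal:
N0 x:[55/2,99/2] y:[36,111/2] z:[36,73] -> hit [36,99/2], descend [3, 4, 8, 10]
  N3 x:[79/2,99/2] y:[42,111/2] z:[50,73] -> miss, prune
  N4 x:[77/2,48] y:[93/2,105/2] z:[36,50] -> hit [93/2,48] leaf, test {P3(miss), P13(miss), P14(miss)}
  N8 x:[31,81/2] y:[36,48] z:[37,56] -> hit [37,81/2], descend [2, 5]
    N2 x:[38,81/2] y:[36,44] z:[37,43] -> hit [38,81/2] leaf, test {P5(miss), P7@t=38}
    N5 x:[31,75/2] y:[89/2,48] z:[46,56] -> miss, prune
  N10 x:[55/2,41] y:[77/2,99/2] z:[55,70] -> miss, prune

7 AABB tests over nodes [0, 3, 4, 8, 2, 5, 10]; 2 leaves entered; closest P7.

== RESULT ==
2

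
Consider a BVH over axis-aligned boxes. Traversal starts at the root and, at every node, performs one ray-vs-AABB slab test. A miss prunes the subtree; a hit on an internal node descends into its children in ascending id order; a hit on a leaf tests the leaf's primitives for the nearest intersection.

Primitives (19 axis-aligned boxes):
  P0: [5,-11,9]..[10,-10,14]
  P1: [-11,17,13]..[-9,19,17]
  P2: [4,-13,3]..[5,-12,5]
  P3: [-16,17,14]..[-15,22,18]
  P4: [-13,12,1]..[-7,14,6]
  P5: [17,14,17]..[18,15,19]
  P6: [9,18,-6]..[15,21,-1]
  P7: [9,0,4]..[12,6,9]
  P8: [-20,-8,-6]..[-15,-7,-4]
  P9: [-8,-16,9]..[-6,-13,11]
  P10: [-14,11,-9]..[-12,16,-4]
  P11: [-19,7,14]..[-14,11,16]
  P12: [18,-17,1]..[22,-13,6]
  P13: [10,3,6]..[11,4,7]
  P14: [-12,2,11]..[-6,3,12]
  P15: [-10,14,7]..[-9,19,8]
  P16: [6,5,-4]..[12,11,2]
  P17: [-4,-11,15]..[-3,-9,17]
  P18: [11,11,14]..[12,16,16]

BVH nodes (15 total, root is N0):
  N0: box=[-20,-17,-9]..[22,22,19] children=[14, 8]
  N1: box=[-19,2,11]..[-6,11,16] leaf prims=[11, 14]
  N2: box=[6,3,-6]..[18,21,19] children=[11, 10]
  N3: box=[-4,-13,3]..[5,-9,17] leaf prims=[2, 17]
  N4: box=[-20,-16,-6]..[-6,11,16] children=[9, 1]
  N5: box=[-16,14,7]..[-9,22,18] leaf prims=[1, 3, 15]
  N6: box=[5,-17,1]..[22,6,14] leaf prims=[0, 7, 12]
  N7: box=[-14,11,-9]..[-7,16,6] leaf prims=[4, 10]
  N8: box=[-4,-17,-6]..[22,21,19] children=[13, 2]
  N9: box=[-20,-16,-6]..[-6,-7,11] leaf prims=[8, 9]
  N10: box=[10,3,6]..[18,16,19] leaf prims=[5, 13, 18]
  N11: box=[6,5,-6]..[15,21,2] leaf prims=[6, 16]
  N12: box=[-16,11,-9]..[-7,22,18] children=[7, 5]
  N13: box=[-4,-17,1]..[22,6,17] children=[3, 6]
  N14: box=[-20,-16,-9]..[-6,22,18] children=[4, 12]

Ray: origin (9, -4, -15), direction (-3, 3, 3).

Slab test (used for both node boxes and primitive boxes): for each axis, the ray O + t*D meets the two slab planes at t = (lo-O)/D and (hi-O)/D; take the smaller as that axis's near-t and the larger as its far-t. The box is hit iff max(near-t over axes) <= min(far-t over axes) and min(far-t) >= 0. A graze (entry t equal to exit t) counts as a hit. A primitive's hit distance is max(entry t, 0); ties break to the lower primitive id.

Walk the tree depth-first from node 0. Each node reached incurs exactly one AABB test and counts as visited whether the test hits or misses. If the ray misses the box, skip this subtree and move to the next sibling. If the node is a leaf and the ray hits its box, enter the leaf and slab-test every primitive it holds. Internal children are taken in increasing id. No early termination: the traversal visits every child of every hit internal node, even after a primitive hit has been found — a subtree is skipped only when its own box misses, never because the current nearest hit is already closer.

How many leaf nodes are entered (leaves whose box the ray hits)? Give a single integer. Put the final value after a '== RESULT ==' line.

Trace the traversal:
N0 x:[-13/3,29/3] y:[-13/3,26/3] z:[2,34/3] -> hit [2,26/3], descend [8, 14]
  N8 x:[-13/3,13/3] y:[-13/3,25/3] z:[3,34/3] -> hit [3,13/3], descend [2, 13]
    N2 x:[-3,1] y:[7/3,25/3] z:[3,34/3] -> miss, prune
    N13 x:[-13/3,13/3] y:[-13/3,10/3] z:[16/3,32/3] -> miss, prune
  N14 x:[5,29/3] y:[-4,26/3] z:[2,11] -> hit [5,26/3], descend [4, 12]
    N4 x:[5,29/3] y:[-4,5] z:[3,31/3] -> hit [5,5], descend [1, 9]
      N1 x:[5,28/3] y:[2,5] z:[26/3,31/3] -> miss, prune
      N9 x:[5,29/3] y:[-4,-1] z:[3,26/3] -> miss, prune
    N12 x:[16/3,25/3] y:[5,26/3] z:[2,11] -> hit [16/3,25/3], descend [5, 7]
      N5 x:[6,25/3] y:[6,26/3] z:[22/3,11] -> hit [22/3,25/3] leaf, test {P1(miss), P3(miss), P15(miss)}
      N7 x:[16/3,23/3] y:[5,20/3] z:[2,7] -> hit [16/3,20/3] leaf, test {P4@t=16/3, P10(miss)}

Visited [0, 8, 2, 13, 14, 4, 1, 9, 12, 5, 7]. Tests: 11 box, 2 leaf. Nearest: P4.

== RESULT ==
2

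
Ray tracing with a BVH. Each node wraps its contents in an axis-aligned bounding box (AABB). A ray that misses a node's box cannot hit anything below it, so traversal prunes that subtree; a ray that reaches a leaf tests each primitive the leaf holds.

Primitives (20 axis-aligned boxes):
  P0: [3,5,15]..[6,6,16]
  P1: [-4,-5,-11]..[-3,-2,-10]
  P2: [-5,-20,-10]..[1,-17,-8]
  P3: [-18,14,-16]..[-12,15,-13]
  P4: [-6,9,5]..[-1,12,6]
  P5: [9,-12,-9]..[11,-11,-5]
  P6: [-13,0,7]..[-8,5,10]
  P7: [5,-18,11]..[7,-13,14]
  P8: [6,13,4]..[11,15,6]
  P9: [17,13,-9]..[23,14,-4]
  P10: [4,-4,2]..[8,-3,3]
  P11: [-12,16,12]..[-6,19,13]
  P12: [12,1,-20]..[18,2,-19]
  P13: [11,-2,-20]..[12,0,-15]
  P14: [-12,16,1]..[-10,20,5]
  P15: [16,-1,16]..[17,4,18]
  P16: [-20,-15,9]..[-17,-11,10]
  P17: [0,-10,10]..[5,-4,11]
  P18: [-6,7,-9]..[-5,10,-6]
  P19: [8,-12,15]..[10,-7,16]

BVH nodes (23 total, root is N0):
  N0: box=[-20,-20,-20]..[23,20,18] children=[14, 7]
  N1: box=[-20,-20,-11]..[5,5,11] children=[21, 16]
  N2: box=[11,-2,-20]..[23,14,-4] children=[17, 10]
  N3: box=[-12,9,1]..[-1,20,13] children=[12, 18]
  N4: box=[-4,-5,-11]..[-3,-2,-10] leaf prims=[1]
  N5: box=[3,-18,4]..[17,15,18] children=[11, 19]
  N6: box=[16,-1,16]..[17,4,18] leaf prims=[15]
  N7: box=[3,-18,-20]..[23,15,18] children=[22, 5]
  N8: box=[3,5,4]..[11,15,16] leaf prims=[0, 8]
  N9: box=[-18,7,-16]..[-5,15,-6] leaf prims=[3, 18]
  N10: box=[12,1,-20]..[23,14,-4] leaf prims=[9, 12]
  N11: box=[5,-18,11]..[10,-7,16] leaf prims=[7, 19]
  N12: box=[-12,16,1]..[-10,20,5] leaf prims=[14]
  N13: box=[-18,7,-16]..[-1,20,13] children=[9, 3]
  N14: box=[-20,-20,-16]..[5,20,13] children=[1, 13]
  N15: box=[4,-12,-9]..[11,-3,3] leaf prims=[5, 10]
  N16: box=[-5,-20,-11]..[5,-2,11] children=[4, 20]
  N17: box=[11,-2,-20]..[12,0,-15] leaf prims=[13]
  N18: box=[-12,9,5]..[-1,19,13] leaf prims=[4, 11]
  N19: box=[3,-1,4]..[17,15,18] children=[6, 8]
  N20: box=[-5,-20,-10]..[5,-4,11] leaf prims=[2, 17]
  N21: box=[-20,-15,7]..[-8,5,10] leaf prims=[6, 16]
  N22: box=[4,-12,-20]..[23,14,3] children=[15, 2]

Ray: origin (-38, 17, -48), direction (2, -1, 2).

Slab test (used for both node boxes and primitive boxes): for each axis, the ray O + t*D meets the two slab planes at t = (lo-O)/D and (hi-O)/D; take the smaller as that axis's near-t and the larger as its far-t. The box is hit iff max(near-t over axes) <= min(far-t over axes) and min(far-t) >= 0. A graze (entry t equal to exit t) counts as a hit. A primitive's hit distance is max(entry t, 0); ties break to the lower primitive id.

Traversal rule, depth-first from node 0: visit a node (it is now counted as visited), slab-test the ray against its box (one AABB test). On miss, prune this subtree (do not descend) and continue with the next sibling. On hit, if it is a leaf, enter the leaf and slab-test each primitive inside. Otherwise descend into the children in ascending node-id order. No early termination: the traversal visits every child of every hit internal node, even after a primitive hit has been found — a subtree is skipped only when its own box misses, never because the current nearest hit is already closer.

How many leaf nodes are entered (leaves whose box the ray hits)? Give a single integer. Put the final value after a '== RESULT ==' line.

Trace the traversal:
N0 x:[9,61/2] y:[-3,37] z:[14,33] -> hit [14,61/2], descend [7, 14]
  N7 x:[41/2,61/2] y:[2,35] z:[14,33] -> hit [41/2,61/2], descend [5, 22]
    N5 x:[41/2,55/2] y:[2,35] z:[26,33] -> hit [26,55/2], descend [11, 19]
      N11 x:[43/2,24] y:[24,35] z:[59/2,32] -> miss, prune
      N19 x:[41/2,55/2] y:[2,18] z:[26,33] -> miss, prune
    N22 x:[21,61/2] y:[3,29] z:[14,51/2] -> hit [21,51/2], descend [2, 15]
      N2 x:[49/2,61/2] y:[3,19] z:[14,22] -> miss, prune
      N15 x:[21,49/2] y:[20,29] z:[39/2,51/2] -> hit [21,49/2] leaf, test {P5(miss), P10(miss)}
  N14 x:[9,43/2] y:[-3,37] z:[16,61/2] -> hit [16,43/2], descend [1, 13]
    N1 x:[9,43/2] y:[12,37] z:[37/2,59/2] -> hit [37/2,43/2], descend [16, 21]
      N16 x:[33/2,43/2] y:[19,37] z:[37/2,59/2] -> hit [19,43/2], descend [4, 20]
        N4 x:[17,35/2] y:[19,22] z:[37/2,19] -> miss, prune
        N20 x:[33/2,43/2] y:[21,37] z:[19,59/2] -> hit [21,43/2] leaf, test {P2(miss), P17(miss)}
      N21 x:[9,15] y:[12,32] z:[55/2,29] -> miss, prune
    N13 x:[10,37/2] y:[-3,10] z:[16,61/2] -> miss, prune

Visited [0, 7, 5, 11, 19, 22, 2, 15, 14, 1, 16, 4, 20, 21, 13]. Tests: 15 box, 2 leaf. Nearest: miss.

== RESULT ==
2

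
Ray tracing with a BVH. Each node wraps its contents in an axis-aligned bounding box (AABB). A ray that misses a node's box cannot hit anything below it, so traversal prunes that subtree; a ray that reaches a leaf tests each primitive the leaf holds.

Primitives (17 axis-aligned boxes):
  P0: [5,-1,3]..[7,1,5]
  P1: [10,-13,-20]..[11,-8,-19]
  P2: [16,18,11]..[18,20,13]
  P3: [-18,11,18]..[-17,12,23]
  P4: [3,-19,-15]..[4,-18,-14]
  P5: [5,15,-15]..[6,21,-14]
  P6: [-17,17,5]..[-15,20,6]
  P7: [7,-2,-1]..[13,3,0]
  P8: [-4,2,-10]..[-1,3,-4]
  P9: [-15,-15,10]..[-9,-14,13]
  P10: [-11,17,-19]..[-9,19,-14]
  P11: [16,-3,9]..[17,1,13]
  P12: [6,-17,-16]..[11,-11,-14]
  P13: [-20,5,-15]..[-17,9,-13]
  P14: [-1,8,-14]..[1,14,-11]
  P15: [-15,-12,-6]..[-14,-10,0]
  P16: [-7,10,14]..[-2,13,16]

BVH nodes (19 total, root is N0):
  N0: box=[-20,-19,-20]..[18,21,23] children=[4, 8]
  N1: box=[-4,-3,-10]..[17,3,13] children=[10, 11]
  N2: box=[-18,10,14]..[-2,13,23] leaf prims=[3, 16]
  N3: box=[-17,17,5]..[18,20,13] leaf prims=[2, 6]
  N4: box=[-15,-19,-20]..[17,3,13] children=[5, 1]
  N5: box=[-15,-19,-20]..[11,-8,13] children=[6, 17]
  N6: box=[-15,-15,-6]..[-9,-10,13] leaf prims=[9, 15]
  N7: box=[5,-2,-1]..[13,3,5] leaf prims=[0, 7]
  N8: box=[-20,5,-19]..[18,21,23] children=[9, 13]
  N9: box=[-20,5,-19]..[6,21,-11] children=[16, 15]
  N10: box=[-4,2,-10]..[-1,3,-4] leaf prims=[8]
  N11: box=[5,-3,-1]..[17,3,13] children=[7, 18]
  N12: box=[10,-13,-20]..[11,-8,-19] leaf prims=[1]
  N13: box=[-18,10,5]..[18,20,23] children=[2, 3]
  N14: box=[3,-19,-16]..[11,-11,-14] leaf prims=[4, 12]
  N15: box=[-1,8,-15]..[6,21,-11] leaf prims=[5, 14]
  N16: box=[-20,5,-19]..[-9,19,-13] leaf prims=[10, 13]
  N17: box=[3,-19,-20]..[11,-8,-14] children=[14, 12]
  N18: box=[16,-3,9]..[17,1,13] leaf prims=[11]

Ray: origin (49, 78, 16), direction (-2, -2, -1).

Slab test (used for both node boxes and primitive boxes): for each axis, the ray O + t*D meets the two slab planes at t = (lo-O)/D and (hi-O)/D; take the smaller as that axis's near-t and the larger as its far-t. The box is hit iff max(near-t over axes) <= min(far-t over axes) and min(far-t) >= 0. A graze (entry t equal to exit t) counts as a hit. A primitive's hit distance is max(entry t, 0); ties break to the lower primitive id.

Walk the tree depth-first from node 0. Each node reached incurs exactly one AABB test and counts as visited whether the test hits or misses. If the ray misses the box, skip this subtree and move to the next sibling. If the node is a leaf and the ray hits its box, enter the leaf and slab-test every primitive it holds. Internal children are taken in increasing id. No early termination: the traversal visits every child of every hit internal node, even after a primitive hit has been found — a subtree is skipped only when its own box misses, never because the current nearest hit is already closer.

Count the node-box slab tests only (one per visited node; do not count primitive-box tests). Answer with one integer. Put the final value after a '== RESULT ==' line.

Walk:
N0 x:[31/2,69/2] y:[57/2,97/2] z:[-7,36] -> hit [57/2,69/2], descend [4, 8]
  N4 x:[16,32] y:[75/2,97/2] z:[3,36] -> miss, prune
  N8 x:[31/2,69/2] y:[57/2,73/2] z:[-7,35] -> hit [57/2,69/2], descend [9, 13]
    N9 x:[43/2,69/2] y:[57/2,73/2] z:[27,35] -> hit [57/2,69/2], descend [15, 16]
      N15 x:[43/2,25] y:[57/2,35] z:[27,31] -> miss, prune
      N16 x:[29,69/2] y:[59/2,73/2] z:[29,35] -> hit [59/2,69/2] leaf, test {P10@t=30, P13(miss)}
    N13 x:[31/2,67/2] y:[29,34] z:[-7,11] -> miss, prune

Summary -> nodes [0, 4, 8, 9, 15, 16, 13]; box-tests=7; leaf-entries=1; first=P10

== RESULT ==
7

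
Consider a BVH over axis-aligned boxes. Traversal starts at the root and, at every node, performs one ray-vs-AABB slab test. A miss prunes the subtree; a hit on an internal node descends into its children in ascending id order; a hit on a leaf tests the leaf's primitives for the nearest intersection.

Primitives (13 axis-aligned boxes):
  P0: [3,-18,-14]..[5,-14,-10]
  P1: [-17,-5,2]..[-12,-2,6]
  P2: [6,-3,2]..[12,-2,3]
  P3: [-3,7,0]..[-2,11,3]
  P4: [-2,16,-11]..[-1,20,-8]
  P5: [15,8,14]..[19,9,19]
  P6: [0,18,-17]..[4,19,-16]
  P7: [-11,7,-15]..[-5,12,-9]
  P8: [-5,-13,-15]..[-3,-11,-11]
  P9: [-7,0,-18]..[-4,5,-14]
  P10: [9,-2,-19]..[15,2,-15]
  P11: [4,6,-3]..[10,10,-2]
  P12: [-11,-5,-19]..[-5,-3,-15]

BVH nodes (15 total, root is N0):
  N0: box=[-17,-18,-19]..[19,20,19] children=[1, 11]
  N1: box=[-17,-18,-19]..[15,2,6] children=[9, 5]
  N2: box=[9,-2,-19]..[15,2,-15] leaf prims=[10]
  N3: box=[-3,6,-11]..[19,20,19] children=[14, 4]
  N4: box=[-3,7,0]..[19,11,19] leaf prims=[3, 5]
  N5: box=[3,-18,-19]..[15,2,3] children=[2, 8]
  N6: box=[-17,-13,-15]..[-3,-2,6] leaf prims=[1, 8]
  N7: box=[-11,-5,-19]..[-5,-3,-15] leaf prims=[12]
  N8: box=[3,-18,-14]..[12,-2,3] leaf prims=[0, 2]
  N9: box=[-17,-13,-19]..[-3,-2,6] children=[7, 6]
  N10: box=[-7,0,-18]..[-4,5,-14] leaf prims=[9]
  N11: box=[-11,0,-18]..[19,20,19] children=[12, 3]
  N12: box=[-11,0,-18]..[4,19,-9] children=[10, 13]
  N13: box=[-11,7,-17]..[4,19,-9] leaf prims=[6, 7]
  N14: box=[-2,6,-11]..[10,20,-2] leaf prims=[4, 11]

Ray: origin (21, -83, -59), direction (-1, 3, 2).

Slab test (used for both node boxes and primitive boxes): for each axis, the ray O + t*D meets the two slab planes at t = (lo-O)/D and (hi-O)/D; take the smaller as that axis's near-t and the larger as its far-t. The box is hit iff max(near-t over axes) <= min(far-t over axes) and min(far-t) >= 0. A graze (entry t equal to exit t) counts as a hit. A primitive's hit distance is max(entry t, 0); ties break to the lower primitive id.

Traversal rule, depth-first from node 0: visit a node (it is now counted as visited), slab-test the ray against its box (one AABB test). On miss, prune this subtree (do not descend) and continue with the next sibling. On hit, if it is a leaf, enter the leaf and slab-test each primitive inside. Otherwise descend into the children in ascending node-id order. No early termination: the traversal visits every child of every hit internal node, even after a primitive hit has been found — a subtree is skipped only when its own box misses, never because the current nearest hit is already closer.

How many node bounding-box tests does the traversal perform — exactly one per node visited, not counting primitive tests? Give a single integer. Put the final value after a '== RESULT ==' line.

Traverse from the root:
N0 x:[2,38] y:[65/3,103/3] z:[20,39] -> hit [65/3,103/3], descend [1, 11]
  N1 x:[6,38] y:[65/3,85/3] z:[20,65/2] -> hit [65/3,85/3], descend [5, 9]
    N5 x:[6,18] y:[65/3,85/3] z:[20,31] -> miss, prune
    N9 x:[24,38] y:[70/3,27] z:[20,65/2] -> hit [24,27], descend [6, 7]
      N6 x:[24,38] y:[70/3,27] z:[22,65/2] -> hit [24,27] leaf, test {P1(miss), P8@t=24}
      N7 x:[26,32] y:[26,80/3] z:[20,22] -> miss, prune
  N11 x:[2,32] y:[83/3,103/3] z:[41/2,39] -> hit [83/3,32], descend [3, 12]
    N3 x:[2,24] y:[89/3,103/3] z:[24,39] -> miss, prune
    N12 x:[17,32] y:[83/3,34] z:[41/2,25] -> miss, prune

9 AABB tests over nodes [0, 1, 5, 9, 6, 7, 11, 3, 12]; 1 leaf entered; closest P8.

== RESULT ==
9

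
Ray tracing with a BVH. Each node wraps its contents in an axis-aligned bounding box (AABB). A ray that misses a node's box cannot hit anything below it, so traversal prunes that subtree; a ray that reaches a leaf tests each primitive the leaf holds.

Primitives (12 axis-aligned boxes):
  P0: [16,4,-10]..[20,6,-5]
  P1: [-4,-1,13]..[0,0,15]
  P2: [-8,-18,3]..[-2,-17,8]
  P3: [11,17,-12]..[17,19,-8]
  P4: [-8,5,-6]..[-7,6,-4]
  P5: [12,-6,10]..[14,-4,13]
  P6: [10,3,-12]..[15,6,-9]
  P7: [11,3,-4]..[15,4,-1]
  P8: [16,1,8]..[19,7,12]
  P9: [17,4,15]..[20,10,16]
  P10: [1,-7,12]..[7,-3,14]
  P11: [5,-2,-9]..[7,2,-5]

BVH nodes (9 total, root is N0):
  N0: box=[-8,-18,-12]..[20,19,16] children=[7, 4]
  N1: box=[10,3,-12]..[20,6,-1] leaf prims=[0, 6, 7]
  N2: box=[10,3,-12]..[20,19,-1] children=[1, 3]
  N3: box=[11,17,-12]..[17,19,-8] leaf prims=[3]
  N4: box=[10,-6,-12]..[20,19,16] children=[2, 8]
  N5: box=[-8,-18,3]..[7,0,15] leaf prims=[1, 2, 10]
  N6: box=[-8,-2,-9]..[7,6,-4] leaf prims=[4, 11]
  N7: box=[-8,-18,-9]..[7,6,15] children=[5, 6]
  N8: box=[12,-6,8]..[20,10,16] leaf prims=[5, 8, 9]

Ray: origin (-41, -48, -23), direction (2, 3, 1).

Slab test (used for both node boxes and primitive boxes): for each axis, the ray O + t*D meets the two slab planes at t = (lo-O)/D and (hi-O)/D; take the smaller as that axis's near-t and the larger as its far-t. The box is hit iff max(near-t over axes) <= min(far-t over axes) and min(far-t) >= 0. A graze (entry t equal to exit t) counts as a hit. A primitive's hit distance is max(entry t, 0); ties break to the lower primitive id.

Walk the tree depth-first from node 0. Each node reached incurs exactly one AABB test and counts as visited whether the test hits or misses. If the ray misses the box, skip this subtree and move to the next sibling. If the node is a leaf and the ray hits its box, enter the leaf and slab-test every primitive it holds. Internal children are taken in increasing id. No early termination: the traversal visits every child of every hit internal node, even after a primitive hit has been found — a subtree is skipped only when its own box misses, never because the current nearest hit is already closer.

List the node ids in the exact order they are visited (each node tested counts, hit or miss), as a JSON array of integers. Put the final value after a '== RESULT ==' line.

Walk:
N0 x:[33/2,61/2] y:[10,67/3] z:[11,39] -> hit [33/2,67/3], descend [4, 7]
  N4 x:[51/2,61/2] y:[14,67/3] z:[11,39] -> miss, prune
  N7 x:[33/2,24] y:[10,18] z:[14,38] -> hit [33/2,18], descend [5, 6]
    N5 x:[33/2,24] y:[10,16] z:[26,38] -> miss, prune
    N6 x:[33/2,24] y:[46/3,18] z:[14,19] -> hit [33/2,18] leaf, test {P4(miss), P11(miss)}

Summary -> nodes [0, 4, 7, 5, 6]; box-tests=5; leaf-entries=1; first=miss

== RESULT ==
[0, 4, 7, 5, 6]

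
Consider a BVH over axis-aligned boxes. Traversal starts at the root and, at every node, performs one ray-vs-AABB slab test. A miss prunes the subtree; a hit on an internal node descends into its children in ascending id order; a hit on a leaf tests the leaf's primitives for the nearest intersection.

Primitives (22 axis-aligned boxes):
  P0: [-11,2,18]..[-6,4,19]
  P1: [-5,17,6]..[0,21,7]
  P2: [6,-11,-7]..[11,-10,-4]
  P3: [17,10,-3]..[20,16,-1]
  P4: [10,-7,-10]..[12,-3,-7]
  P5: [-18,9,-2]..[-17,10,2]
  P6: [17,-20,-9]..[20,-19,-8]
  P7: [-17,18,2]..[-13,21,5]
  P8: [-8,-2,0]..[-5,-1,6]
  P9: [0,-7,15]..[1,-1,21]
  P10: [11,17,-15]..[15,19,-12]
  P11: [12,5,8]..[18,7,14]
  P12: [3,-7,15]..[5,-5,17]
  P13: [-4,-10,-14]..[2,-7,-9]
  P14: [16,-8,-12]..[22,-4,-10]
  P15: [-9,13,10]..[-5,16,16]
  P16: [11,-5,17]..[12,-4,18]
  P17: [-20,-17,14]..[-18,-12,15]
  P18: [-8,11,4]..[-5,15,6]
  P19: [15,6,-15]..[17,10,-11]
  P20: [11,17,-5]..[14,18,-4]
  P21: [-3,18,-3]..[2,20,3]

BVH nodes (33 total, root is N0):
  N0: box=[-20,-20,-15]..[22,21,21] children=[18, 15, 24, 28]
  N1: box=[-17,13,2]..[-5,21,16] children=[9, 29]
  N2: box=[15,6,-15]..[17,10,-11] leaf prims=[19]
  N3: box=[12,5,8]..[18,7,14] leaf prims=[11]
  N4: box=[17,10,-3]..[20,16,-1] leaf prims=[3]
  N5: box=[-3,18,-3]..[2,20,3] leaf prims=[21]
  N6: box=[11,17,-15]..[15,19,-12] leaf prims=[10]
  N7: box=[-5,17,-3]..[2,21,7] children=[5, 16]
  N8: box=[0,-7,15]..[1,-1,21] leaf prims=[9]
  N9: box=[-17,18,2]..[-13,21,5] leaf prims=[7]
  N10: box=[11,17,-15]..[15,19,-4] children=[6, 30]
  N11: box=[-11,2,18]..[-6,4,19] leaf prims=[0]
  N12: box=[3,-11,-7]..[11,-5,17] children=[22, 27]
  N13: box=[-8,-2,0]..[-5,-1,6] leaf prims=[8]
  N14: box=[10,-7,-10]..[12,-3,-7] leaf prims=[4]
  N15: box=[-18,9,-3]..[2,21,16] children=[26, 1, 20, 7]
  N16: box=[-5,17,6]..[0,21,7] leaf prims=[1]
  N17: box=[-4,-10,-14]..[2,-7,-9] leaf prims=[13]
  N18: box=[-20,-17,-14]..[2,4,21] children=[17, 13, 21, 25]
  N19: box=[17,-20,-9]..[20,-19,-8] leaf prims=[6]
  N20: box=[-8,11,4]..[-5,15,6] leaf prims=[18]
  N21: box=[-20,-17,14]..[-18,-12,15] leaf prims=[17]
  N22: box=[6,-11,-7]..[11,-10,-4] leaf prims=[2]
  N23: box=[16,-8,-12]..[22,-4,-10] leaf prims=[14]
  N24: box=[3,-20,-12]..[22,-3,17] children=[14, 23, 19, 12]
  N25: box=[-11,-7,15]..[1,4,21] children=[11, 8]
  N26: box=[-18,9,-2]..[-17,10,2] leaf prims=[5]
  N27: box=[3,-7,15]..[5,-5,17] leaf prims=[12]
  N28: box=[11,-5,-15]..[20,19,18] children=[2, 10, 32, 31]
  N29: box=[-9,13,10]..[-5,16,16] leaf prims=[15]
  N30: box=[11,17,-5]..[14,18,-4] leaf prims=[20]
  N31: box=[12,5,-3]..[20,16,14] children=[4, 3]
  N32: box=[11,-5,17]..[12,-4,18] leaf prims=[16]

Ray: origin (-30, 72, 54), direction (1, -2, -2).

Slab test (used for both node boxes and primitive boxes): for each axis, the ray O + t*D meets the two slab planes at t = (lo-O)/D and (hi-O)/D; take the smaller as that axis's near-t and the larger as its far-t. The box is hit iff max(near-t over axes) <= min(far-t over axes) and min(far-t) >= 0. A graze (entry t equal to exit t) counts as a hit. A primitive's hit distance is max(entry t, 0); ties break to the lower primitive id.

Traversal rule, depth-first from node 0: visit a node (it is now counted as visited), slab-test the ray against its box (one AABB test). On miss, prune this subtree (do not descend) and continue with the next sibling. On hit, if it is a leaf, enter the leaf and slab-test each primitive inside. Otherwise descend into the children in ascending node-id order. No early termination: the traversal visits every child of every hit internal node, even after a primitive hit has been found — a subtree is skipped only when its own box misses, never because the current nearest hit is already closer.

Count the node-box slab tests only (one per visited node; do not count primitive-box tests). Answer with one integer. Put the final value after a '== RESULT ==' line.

Traverse from the root:
N0 x:[10,52] y:[51/2,46] z:[33/2,69/2] -> hit [51/2,69/2], descend [15, 18, 24, 28]
  N15 x:[12,32] y:[51/2,63/2] z:[19,57/2] -> hit [51/2,57/2], descend [1, 7, 20, 26]
    N1 x:[13,25] y:[51/2,59/2] z:[19,26] -> miss, prune
    N7 x:[25,32] y:[51/2,55/2] z:[47/2,57/2] -> hit [51/2,55/2], descend [5, 16]
      N5 x:[27,32] y:[26,27] z:[51/2,57/2] -> hit [27,27] leaf, test {P21@t=27}
      N16 x:[25,30] y:[51/2,55/2] z:[47/2,24] -> miss, prune
    N20 x:[22,25] y:[57/2,61/2] z:[24,25] -> miss, prune
    N26 x:[12,13] y:[31,63/2] z:[26,28] -> miss, prune
  N18 x:[10,32] y:[34,89/2] z:[33/2,34] -> miss, prune
  N24 x:[33,52] y:[75/2,46] z:[37/2,33] -> miss, prune
  N28 x:[41,50] y:[53/2,77/2] z:[18,69/2] -> miss, prune

11 AABB tests over nodes [0, 15, 1, 7, 5, 16, 20, 26, 18, 24, 28]; 1 leaf entered; closest P21.

== RESULT ==
11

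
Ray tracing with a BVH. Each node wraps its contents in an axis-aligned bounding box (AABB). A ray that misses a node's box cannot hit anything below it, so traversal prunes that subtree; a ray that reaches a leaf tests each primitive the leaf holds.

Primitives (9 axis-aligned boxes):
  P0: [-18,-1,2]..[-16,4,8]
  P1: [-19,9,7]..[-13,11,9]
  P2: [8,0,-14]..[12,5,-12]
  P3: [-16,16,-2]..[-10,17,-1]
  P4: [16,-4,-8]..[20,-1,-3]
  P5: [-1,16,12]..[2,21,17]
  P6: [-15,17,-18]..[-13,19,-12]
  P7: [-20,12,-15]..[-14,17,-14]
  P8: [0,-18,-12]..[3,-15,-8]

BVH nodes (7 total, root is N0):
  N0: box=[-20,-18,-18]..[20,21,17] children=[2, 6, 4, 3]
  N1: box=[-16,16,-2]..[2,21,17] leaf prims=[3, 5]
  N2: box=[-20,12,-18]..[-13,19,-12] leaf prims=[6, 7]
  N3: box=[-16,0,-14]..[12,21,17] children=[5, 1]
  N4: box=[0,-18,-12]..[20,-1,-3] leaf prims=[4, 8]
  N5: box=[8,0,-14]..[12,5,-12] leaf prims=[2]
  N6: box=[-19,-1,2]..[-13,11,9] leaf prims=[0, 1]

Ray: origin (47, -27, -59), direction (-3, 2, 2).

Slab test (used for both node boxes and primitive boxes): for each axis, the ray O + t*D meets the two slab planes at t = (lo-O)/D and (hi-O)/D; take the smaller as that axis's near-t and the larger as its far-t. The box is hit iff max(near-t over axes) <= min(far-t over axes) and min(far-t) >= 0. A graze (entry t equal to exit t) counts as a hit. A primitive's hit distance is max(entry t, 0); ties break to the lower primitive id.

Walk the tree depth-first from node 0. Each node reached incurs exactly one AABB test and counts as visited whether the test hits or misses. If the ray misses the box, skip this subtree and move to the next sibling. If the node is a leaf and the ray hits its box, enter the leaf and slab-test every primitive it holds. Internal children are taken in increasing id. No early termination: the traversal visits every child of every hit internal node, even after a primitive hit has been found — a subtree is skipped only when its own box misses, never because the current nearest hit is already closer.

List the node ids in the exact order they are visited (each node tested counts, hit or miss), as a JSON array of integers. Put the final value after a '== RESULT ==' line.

Traverse from the root:
N0 x:[9,67/3] y:[9/2,24] z:[41/2,38] -> hit [41/2,67/3], descend [2, 3, 4, 6]
  N2 x:[20,67/3] y:[39/2,23] z:[41/2,47/2] -> hit [41/2,67/3] leaf, test {P6(miss), P7@t=22}
  N3 x:[35/3,21] y:[27/2,24] z:[45/2,38] -> miss, prune
  N4 x:[9,47/3] y:[9/2,13] z:[47/2,28] -> miss, prune
  N6 x:[20,22] y:[13,19] z:[61/2,34] -> miss, prune

Visited [0, 2, 3, 4, 6]. Tests: 5 box, 1 leaf. Nearest: P7.

== RESULT ==
[0, 2, 3, 4, 6]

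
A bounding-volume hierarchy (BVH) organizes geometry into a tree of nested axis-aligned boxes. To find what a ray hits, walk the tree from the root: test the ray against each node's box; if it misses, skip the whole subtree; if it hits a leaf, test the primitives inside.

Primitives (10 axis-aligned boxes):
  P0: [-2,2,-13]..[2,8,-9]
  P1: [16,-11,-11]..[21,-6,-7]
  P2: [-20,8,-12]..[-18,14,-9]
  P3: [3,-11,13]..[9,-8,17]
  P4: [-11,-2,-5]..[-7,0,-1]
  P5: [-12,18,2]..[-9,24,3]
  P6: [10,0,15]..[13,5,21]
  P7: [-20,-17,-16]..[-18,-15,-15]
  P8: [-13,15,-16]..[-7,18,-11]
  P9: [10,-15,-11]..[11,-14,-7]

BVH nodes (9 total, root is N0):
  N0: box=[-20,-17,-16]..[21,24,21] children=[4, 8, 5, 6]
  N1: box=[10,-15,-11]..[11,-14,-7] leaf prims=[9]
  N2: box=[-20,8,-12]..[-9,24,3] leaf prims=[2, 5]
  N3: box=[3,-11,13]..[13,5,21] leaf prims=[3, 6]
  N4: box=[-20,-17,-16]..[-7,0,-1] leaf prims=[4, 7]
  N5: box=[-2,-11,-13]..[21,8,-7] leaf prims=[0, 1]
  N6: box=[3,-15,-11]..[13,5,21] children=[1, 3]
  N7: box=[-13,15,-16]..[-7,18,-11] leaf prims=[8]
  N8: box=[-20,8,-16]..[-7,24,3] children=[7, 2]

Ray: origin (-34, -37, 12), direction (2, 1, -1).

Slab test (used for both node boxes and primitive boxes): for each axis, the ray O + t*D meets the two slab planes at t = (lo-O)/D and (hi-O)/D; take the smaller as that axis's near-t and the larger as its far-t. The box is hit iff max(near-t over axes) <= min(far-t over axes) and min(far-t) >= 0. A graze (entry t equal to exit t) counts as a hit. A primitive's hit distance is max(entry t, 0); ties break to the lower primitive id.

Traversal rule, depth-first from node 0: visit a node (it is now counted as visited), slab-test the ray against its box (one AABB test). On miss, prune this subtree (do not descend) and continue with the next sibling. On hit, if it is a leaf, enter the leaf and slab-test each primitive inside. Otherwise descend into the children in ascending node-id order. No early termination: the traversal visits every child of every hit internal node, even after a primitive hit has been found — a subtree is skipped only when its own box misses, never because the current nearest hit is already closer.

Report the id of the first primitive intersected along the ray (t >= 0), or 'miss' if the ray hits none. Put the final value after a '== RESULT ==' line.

Traverse from the root:
N0 x:[7,55/2] y:[20,61] z:[-9,28] -> hit [20,55/2], descend [4, 5, 6, 8]
  N4 x:[7,27/2] y:[20,37] z:[13,28] -> miss, prune
  N5 x:[16,55/2] y:[26,45] z:[19,25] -> miss, prune
  N6 x:[37/2,47/2] y:[22,42] z:[-9,23] -> hit [22,23], descend [1, 3]
    N1 x:[22,45/2] y:[22,23] z:[19,23] -> hit [22,45/2] leaf, test {P9@t=22}
    N3 x:[37/2,47/2] y:[26,42] z:[-9,-1] -> miss, prune
  N8 x:[7,27/2] y:[45,61] z:[9,28] -> miss, prune

Summary -> nodes [0, 4, 5, 6, 1, 3, 8]; box-tests=7; leaf-entries=1; first=P9

== RESULT ==
9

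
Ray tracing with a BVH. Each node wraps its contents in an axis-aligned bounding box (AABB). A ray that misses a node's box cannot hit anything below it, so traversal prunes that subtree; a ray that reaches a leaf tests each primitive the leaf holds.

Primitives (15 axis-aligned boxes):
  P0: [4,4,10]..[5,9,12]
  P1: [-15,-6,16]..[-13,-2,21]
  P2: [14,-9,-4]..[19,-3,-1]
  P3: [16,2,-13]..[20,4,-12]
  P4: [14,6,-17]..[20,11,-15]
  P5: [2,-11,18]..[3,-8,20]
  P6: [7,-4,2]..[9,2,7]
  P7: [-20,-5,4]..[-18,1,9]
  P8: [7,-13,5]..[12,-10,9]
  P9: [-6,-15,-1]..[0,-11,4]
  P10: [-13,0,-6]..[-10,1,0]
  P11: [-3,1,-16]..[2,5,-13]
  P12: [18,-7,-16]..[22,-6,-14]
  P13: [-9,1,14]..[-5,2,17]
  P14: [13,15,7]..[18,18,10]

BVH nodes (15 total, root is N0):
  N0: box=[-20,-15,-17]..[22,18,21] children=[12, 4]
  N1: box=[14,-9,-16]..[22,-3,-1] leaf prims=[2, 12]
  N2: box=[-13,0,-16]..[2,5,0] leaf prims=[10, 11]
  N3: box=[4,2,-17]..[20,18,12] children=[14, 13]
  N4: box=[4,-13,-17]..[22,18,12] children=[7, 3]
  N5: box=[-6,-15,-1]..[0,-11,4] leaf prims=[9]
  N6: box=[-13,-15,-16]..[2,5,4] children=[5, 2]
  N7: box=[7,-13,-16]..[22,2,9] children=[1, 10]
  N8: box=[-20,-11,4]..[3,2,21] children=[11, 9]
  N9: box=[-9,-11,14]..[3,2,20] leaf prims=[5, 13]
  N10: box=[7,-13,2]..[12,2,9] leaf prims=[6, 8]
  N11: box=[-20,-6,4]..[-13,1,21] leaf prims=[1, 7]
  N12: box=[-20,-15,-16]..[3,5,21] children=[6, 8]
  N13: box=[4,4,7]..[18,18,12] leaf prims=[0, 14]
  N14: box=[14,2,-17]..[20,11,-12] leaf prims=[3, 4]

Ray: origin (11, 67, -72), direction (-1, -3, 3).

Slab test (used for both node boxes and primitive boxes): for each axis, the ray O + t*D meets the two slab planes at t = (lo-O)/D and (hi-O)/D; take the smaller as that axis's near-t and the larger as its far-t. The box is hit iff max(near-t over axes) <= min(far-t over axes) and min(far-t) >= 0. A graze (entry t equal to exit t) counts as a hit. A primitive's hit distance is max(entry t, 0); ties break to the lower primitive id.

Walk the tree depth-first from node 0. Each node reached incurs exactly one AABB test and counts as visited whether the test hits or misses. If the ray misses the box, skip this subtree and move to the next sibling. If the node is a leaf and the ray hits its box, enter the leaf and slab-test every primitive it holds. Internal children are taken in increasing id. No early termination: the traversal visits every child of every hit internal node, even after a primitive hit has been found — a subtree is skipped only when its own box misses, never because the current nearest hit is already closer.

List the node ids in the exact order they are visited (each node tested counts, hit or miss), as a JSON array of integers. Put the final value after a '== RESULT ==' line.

Traverse from the root:
N0 x:[-11,31] y:[49/3,82/3] z:[55/3,31] -> hit [55/3,82/3], descend [4, 12]
  N4 x:[-11,7] y:[49/3,80/3] z:[55/3,28] -> miss, prune
  N12 x:[8,31] y:[62/3,82/3] z:[56/3,31] -> hit [62/3,82/3], descend [6, 8]
    N6 x:[9,24] y:[62/3,82/3] z:[56/3,76/3] -> hit [62/3,24], descend [2, 5]
      N2 x:[9,24] y:[62/3,67/3] z:[56/3,24] -> hit [62/3,67/3] leaf, test {P10@t=22, P11(miss)}
      N5 x:[11,17] y:[26,82/3] z:[71/3,76/3] -> miss, prune
    N8 x:[8,31] y:[65/3,26] z:[76/3,31] -> hit [76/3,26], descend [9, 11]
      N9 x:[8,20] y:[65/3,26] z:[86/3,92/3] -> miss, prune
      N11 x:[24,31] y:[22,73/3] z:[76/3,31] -> miss, prune

9 AABB tests over nodes [0, 4, 12, 6, 2, 5, 8, 9, 11]; 1 leaf entered; closest P10.

== RESULT ==
[0, 4, 12, 6, 2, 5, 8, 9, 11]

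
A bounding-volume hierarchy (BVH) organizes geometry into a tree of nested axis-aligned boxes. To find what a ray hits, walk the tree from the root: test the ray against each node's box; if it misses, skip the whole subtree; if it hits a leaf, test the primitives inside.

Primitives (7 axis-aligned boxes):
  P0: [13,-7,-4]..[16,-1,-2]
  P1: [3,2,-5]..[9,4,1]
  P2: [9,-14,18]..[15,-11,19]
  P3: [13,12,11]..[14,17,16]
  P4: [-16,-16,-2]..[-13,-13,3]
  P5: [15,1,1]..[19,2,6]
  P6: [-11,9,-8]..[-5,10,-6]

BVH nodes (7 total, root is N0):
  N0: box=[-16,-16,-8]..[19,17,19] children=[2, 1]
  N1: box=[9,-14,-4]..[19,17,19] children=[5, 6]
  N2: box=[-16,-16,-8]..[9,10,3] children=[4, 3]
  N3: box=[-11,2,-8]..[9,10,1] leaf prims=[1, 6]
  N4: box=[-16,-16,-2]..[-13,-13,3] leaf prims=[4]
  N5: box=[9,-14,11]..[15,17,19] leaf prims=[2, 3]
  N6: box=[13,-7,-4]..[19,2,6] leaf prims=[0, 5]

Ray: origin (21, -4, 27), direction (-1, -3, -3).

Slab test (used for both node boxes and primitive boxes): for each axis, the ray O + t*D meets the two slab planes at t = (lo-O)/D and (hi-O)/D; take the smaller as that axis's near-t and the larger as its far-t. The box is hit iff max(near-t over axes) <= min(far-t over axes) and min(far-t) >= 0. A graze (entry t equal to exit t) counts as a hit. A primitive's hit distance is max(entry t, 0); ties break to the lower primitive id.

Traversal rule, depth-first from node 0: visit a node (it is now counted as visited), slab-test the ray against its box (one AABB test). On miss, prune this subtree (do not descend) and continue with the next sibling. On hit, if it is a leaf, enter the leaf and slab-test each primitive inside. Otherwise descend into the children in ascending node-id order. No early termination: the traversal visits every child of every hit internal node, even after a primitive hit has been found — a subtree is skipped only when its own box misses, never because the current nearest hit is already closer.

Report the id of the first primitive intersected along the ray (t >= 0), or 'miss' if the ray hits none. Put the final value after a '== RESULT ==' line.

Walk:
N0 x:[2,37] y:[-7,4] z:[8/3,35/3] -> hit [8/3,4], descend [1, 2]
  N1 x:[2,12] y:[-7,10/3] z:[8/3,31/3] -> hit [8/3,10/3], descend [5, 6]
    N5 x:[6,12] y:[-7,10/3] z:[8/3,16/3] -> miss, prune
    N6 x:[2,8] y:[-2,1] z:[7,31/3] -> miss, prune
  N2 x:[12,37] y:[-14/3,4] z:[8,35/3] -> miss, prune

order=[0, 1, 5, 6, 2]  |boxes|=5  |leaves|=0  hit=miss

== RESULT ==
miss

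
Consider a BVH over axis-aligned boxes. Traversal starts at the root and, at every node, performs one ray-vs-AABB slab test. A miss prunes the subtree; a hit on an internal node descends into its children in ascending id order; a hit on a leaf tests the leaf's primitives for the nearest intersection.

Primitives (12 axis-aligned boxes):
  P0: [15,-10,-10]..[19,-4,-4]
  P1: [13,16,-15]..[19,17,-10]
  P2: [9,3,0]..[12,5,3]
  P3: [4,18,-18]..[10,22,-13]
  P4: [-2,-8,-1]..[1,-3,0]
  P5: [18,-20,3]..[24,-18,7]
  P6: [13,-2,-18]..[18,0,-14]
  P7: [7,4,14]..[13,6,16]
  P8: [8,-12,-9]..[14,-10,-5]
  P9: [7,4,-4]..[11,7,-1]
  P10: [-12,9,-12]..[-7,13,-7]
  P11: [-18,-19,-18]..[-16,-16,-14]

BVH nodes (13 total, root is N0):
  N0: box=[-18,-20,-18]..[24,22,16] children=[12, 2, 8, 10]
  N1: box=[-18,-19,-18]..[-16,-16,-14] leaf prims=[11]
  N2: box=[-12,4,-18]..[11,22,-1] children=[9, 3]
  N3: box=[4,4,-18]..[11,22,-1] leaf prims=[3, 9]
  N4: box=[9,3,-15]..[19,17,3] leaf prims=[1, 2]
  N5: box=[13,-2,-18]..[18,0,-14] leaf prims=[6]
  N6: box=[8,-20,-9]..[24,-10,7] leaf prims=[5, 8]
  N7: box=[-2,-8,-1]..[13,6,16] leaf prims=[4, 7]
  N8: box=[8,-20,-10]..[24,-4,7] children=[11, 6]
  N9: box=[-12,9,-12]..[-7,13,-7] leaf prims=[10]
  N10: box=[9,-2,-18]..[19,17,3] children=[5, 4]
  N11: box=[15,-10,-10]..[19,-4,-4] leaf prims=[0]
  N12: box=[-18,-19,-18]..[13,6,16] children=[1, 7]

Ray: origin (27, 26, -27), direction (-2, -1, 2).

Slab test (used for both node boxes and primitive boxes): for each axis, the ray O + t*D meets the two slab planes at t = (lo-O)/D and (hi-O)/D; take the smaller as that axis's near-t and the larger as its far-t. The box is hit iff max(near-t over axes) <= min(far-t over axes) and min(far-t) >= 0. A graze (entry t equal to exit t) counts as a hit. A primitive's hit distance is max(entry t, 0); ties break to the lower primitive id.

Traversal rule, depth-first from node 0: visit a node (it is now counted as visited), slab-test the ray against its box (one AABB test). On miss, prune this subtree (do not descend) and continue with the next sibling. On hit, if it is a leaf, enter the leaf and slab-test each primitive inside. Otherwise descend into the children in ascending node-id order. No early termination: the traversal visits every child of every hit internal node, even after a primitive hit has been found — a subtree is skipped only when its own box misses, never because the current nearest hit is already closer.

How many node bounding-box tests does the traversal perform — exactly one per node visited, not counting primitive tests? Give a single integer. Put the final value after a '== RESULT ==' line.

Walk:
N0 x:[3/2,45/2] y:[4,46] z:[9/2,43/2] -> hit [9/2,43/2], descend [2, 8, 10, 12]
  N2 x:[8,39/2] y:[4,22] z:[9/2,13] -> hit [8,13], descend [3, 9]
    N3 x:[8,23/2] y:[4,22] z:[9/2,13] -> hit [8,23/2] leaf, test {P3(miss), P9(miss)}
    N9 x:[17,39/2] y:[13,17] z:[15/2,10] -> miss, prune
  N8 x:[3/2,19/2] y:[30,46] z:[17/2,17] -> miss, prune
  N10 x:[4,9] y:[9,28] z:[9/2,15] -> hit [9,9], descend [4, 5]
    N4 x:[4,9] y:[9,23] z:[6,15] -> hit [9,9] leaf, test {P1(miss), P2(miss)}
    N5 x:[9/2,7] y:[26,28] z:[9/2,13/2] -> miss, prune
  N12 x:[7,45/2] y:[20,45] z:[9/2,43/2] -> hit [20,43/2], descend [1, 7]
    N1 x:[43/2,45/2] y:[42,45] z:[9/2,13/2] -> miss, prune
    N7 x:[7,29/2] y:[20,34] z:[13,43/2] -> miss, prune

11 AABB tests over nodes [0, 2, 3, 9, 8, 10, 4, 5, 12, 1, 7]; 2 leaves entered; closest miss.

== RESULT ==
11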